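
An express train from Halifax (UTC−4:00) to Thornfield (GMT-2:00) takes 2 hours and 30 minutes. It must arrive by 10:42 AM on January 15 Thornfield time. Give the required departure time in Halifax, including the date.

6:12 AM on January 15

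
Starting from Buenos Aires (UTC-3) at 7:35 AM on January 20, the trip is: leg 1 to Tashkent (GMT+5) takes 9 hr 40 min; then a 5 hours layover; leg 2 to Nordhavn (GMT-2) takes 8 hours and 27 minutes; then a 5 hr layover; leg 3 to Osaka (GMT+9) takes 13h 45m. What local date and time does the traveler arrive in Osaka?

Convert departure to UTC: 7:35 AM + 3:00 = 10:35 AM UTC on Jan 20.
Add 9 hours 40 minutes leg 1 → 8:15 PM UTC.
Add 5 hours layover in Tashkent → 1:15 AM UTC (Jan 21).
Add 8 hours and 27 minutes leg 2 → 9:42 AM UTC.
Add 5 hours layover in Nordhavn → 2:42 PM UTC.
Add 13 hours 45 minutes leg 3 → 4:27 AM UTC (Jan 22).
Osaka is UTC+9:00, so local arrival = 4:27 AM + 9:00 = 1:27 PM on Jan 22.

1:27 PM on January 22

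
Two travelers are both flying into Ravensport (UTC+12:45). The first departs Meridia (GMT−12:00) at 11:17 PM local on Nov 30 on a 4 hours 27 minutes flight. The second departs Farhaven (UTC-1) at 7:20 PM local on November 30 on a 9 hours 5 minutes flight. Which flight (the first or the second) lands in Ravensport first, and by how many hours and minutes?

Flight 1 in UTC: 11:17 PM + 12:00 = 11:17 AM on Dec 1.
+4 hours 27 minutes → arrive 3:44 PM UTC on Dec 1.
Flight 2 in UTC: 7:20 PM + 1:00 = 8:20 PM on Nov 30.
+9 hours 5 minutes → arrive 5:25 AM UTC on Dec 1.
Flight 2 lands earlier by 10 hours 19 minutes.

the second, by 10 hours 19 minutes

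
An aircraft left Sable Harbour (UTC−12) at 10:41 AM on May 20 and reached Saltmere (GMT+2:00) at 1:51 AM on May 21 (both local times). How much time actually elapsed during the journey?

1 hour 10 minutes

Saltmere is 14:00 ahead of Sable Harbour.
Clock-face elapsed time (ignoring zones) is 15 hours 10 minutes.
Actual elapsed = 15 hours 10 minutes − 14:00 = 1 hour 10 minutes.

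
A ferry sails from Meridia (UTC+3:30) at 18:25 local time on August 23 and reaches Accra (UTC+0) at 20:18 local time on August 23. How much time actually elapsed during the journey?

Accra is 3:30 behind Meridia.
Clock-face elapsed time (ignoring zones) is 1 hour 53 minutes.
Actual elapsed = 1 hour 53 minutes + 3:30 = 5 hours 23 minutes.

5 hours 23 minutes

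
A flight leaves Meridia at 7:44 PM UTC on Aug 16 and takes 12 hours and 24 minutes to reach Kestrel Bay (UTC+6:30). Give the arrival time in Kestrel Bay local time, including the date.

2:38 PM on August 17

Departure is given in UTC: 7:44 PM on Aug 16.
Add 12 hours 24 minutes → 8:08 AM UTC (Aug 17).
Kestrel Bay is UTC+6:30: 8:08 AM + 6:30 = 2:38 PM on Aug 17.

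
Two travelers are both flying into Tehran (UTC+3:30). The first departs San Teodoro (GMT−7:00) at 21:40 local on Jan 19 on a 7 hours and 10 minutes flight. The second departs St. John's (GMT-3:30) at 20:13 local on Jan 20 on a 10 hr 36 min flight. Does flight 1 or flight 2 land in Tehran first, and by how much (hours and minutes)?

Flight 1 in UTC: 21:40 + 7:00 = 04:40 on Jan 20.
+7 hours 10 minutes → arrive 11:50 UTC on Jan 20.
Flight 2 in UTC: 20:13 + 3:30 = 23:43 on Jan 20.
+10 hours and 36 minutes → arrive 10:19 UTC on Jan 21.
Flight 1 lands earlier by 22 hours 29 minutes.

the first, by 22 hours 29 minutes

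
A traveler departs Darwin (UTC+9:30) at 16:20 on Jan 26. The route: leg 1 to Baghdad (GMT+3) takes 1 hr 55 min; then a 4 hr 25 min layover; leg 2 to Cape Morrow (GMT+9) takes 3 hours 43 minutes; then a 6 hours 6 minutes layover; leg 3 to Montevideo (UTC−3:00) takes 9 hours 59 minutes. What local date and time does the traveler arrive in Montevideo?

05:58 on Jan 27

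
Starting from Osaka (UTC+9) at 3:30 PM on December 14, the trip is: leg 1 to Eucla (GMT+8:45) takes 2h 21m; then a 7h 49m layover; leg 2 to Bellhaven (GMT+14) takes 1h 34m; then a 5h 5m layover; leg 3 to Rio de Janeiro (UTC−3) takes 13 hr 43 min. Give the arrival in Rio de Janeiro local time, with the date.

10:02 AM on December 15

Convert departure to UTC: 3:30 PM − 9:00 = 6:30 AM UTC on Dec 14.
Add 2 hours and 21 minutes leg 1 → 8:51 AM UTC.
Add 7 hours 49 minutes layover in Eucla → 4:40 PM UTC.
Add 1 hour and 34 minutes leg 2 → 6:14 PM UTC.
Add 5 hours 5 minutes layover in Bellhaven → 11:19 PM UTC.
Add 13 hours 43 minutes leg 3 → 1:02 PM UTC (Dec 15).
Rio de Janeiro is UTC−3:00, so local arrival = 1:02 PM − 3:00 = 10:02 AM on Dec 15.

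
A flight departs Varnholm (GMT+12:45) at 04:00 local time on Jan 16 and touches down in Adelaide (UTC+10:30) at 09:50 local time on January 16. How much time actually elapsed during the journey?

8 hours 5 minutes

Departure in UTC: 04:00 − 12:45 = 15:15 on Jan 15.
Arrival in UTC: 09:50 − 10:30 = 23:20 on Jan 15.
Elapsed = 23:20 − 15:15 = 8 hours 5 minutes.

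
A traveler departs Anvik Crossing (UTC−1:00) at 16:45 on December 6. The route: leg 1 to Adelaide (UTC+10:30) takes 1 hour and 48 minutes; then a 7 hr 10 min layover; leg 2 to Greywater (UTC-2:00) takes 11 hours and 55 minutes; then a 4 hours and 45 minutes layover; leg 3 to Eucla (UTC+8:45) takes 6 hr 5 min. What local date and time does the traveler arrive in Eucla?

Convert departure to UTC: 16:45 + 1:00 = 17:45 UTC on Dec 6.
Add 1 hour 48 minutes leg 1 → 19:33 UTC.
Add 7 hours 10 minutes layover in Adelaide → 02:43 UTC (Dec 7).
Add 11 hours 55 minutes leg 2 → 14:38 UTC.
Add 4 hours 45 minutes layover in Greywater → 19:23 UTC.
Add 6 hours and 5 minutes leg 3 → 01:28 UTC (Dec 8).
Eucla is UTC+8:45, so local arrival = 01:28 + 8:45 = 10:13 on Dec 8.

10:13 on December 8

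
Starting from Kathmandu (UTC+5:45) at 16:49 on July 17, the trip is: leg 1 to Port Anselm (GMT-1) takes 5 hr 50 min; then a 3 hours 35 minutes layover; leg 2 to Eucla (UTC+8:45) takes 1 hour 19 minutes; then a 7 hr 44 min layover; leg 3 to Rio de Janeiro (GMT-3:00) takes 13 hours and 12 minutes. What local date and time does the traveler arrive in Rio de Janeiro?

Convert departure to UTC: 16:49 − 5:45 = 11:04 UTC on Jul 17.
Add 5 hours 50 minutes leg 1 → 16:54 UTC.
Add 3 hours 35 minutes layover in Port Anselm → 20:29 UTC.
Add 1 hour and 19 minutes leg 2 → 21:48 UTC.
Add 7 hours 44 minutes layover in Eucla → 05:32 UTC (Jul 18).
Add 13 hours 12 minutes leg 3 → 18:44 UTC.
Rio de Janeiro is UTC−3:00, so local arrival = 18:44 − 3:00 = 15:44 on Jul 18.

15:44 on July 18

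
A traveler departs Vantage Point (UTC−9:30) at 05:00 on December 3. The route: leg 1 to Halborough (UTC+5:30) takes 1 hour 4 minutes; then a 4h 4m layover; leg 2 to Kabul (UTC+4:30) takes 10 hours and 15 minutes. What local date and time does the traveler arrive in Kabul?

Convert departure to UTC: 05:00 + 9:30 = 14:30 UTC on Dec 3.
Add 1 hour 4 minutes leg 1 → 15:34 UTC.
Add 4 hours and 4 minutes layover in Halborough → 19:38 UTC.
Add 10 hours 15 minutes leg 2 → 05:53 UTC (Dec 4).
Kabul is UTC+4:30, so local arrival = 05:53 + 4:30 = 10:23 on Dec 4.

10:23 on Dec 4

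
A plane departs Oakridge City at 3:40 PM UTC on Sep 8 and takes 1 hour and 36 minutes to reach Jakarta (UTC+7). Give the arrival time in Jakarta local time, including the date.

12:16 AM on September 9

Departure is given in UTC: 3:40 PM on Sep 8.
Add 1 hour 36 minutes → 5:16 PM UTC.
Jakarta is UTC+7:00: 5:16 PM + 7:00 = 12:16 AM on Sep 9.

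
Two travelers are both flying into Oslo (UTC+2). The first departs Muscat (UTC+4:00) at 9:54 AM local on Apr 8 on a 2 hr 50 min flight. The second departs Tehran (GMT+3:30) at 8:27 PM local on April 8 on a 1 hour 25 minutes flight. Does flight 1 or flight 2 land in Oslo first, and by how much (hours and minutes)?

Flight 1 in UTC: 9:54 AM − 4:00 = 5:54 AM on Apr 8.
+2 hours 50 minutes → arrive 8:44 AM UTC on Apr 8.
Flight 2 in UTC: 8:27 PM − 3:30 = 4:57 PM on Apr 8.
+1 hour 25 minutes → arrive 6:22 PM UTC on Apr 8.
Flight 1 lands earlier by 9 hours 38 minutes.

the first, by 9 hours 38 minutes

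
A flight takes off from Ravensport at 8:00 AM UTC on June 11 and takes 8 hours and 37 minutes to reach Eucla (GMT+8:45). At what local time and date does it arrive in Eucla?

1:22 AM on June 12

Departure is given in UTC: 8:00 AM on Jun 11.
Add 8 hours 37 minutes → 4:37 PM UTC.
Eucla is UTC+8:45: 4:37 PM + 8:45 = 1:22 AM on Jun 12.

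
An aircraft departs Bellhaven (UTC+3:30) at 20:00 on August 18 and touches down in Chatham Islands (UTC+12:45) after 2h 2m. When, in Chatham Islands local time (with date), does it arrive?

07:17 on August 19

Convert departure to UTC: 20:00 − 3:30 = 16:30 UTC on Aug 18.
Add 2 hours and 2 minutes travel time → 18:32 UTC.
Chatham Islands is UTC+12:45, so local arrival = 18:32 + 12:45 = 07:17 on Aug 19.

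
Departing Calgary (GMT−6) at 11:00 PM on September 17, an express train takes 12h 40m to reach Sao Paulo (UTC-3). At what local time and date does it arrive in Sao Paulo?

Sao Paulo is 3:00 ahead of Calgary.
After 12 hours 40 minutes it is 11:40 AM (Sep 18) in Calgary.
Shift by the zone difference: 11:40 AM + 3:00 = 2:40 PM on Sep 18 in Sao Paulo.

2:40 PM on September 18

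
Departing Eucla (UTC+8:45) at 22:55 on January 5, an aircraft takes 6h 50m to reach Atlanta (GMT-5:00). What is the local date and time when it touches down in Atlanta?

Convert departure to UTC: 22:55 − 8:45 = 14:10 UTC on Jan 5.
Add 6 hours and 50 minutes travel time → 21:00 UTC.
Atlanta is UTC−5:00, so local arrival = 21:00 − 5:00 = 16:00 on Jan 5.

16:00 on January 5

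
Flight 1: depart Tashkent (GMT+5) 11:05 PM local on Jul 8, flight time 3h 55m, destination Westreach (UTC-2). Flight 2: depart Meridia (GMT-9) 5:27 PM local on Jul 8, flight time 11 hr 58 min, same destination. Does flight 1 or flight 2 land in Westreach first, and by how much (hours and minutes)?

the first, by 16 hours 25 minutes

Flight 1 in UTC: 11:05 PM − 5:00 = 6:05 PM on Jul 8.
+3 hours and 55 minutes → arrive 10:00 PM UTC on Jul 8.
Flight 2 in UTC: 5:27 PM + 9:00 = 2:27 AM on Jul 9.
+11 hours 58 minutes → arrive 2:25 PM UTC on Jul 9.
Flight 1 lands earlier by 16 hours 25 minutes.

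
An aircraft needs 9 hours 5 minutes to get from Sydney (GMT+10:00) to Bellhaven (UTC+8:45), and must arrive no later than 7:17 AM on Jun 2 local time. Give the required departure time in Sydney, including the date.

Target arrival in UTC: 7:17 AM − 8:45 = 10:32 PM on Jun 1.
Subtract 9 hours and 5 minutes → departure 1:27 PM UTC on Jun 1.
Sydney is UTC+10:00: 1:27 PM + 10:00 = 11:27 PM on Jun 1.

11:27 PM on June 1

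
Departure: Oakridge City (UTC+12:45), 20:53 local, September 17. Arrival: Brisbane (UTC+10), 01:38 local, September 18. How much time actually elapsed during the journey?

Departure in UTC: 20:53 − 12:45 = 08:08 on Sep 17.
Arrival in UTC: 01:38 − 10:00 = 15:38 on Sep 17.
Elapsed = 15:38 − 08:08 = 7 hours 30 minutes.

7 hours 30 minutes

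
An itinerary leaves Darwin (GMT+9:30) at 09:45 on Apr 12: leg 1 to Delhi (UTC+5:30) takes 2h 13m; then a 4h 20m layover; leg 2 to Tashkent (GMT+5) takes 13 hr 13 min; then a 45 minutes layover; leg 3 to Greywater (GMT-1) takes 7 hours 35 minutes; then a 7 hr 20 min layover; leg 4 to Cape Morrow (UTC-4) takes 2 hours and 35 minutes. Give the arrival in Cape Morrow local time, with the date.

10:16 on April 13

Convert departure to UTC: 09:45 − 9:30 = 00:15 UTC on Apr 12.
Add 2 hours 13 minutes leg 1 → 02:28 UTC.
Add 4 hours and 20 minutes layover in Delhi → 06:48 UTC.
Add 13 hours and 13 minutes leg 2 → 20:01 UTC.
Add 45 minutes layover in Tashkent → 20:46 UTC.
Add 7 hours 35 minutes leg 3 → 04:21 UTC (Apr 13).
Add 7 hours and 20 minutes layover in Greywater → 11:41 UTC.
Add 2 hours and 35 minutes leg 4 → 14:16 UTC.
Cape Morrow is UTC−4:00, so local arrival = 14:16 − 4:00 = 10:16 on Apr 13.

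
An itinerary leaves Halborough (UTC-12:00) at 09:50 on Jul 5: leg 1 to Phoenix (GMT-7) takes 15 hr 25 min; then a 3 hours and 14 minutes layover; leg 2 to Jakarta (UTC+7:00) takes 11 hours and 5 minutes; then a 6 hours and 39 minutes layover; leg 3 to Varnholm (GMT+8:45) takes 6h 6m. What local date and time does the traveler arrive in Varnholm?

01:04 on Jul 8

Convert departure to UTC: 09:50 + 12:00 = 21:50 UTC on Jul 5.
Add 15 hours and 25 minutes leg 1 → 13:15 UTC (Jul 6).
Add 3 hours 14 minutes layover in Phoenix → 16:29 UTC.
Add 11 hours and 5 minutes leg 2 → 03:34 UTC (Jul 7).
Add 6 hours and 39 minutes layover in Jakarta → 10:13 UTC.
Add 6 hours 6 minutes leg 3 → 16:19 UTC.
Varnholm is UTC+8:45, so local arrival = 16:19 + 8:45 = 01:04 on Jul 8.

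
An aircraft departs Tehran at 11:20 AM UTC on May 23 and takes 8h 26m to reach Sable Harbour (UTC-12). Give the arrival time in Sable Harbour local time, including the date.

Departure is given in UTC: 11:20 AM on May 23.
Add 8 hours 26 minutes → 7:46 PM UTC.
Sable Harbour is UTC−12:00: 7:46 PM − 12:00 = 7:46 AM on May 23.

7:46 AM on May 23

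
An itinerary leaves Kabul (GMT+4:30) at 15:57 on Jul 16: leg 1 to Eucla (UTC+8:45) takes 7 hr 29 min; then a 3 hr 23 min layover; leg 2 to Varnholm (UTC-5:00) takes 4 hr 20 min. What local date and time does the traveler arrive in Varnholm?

21:39 on July 16

Convert departure to UTC: 15:57 − 4:30 = 11:27 UTC on Jul 16.
Add 7 hours and 29 minutes leg 1 → 18:56 UTC.
Add 3 hours 23 minutes layover in Eucla → 22:19 UTC.
Add 4 hours and 20 minutes leg 2 → 02:39 UTC (Jul 17).
Varnholm is UTC−5:00, so local arrival = 02:39 − 5:00 = 21:39 on Jul 16.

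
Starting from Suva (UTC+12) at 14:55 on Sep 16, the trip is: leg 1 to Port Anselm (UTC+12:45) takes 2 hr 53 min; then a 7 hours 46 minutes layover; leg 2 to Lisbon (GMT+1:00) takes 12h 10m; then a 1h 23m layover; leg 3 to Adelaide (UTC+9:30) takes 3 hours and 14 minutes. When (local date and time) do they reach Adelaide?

Convert departure to UTC: 14:55 − 12:00 = 02:55 UTC on Sep 16.
Add 2 hours 53 minutes leg 1 → 05:48 UTC.
Add 7 hours and 46 minutes layover in Port Anselm → 13:34 UTC.
Add 12 hours and 10 minutes leg 2 → 01:44 UTC (Sep 17).
Add 1 hour 23 minutes layover in Lisbon → 03:07 UTC.
Add 3 hours 14 minutes leg 3 → 06:21 UTC.
Adelaide is UTC+9:30, so local arrival = 06:21 + 9:30 = 15:51 on Sep 17.

15:51 on September 17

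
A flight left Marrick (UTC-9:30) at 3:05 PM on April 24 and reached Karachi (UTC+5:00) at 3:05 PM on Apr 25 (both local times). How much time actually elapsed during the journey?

9 hours 30 minutes

Karachi is 14:30 ahead of Marrick.
Clock-face elapsed time (ignoring zones) is 24 hours.
Actual elapsed = 24 hours − 14:30 = 9 hours 30 minutes.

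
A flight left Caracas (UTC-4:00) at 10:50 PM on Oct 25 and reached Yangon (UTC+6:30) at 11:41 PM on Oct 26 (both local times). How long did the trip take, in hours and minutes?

14 hours 21 minutes

Yangon is 10:30 ahead of Caracas.
Clock-face elapsed time (ignoring zones) is 24 hours 51 minutes.
Actual elapsed = 24 hours 51 minutes − 10:30 = 14 hours 21 minutes.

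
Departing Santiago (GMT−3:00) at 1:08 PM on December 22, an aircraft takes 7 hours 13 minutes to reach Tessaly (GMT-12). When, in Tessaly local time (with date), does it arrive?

11:21 AM on December 22

Convert departure to UTC: 1:08 PM + 3:00 = 4:08 PM UTC on Dec 22.
Add 7 hours and 13 minutes travel time → 11:21 PM UTC.
Tessaly is UTC−12:00, so local arrival = 11:21 PM − 12:00 = 11:21 AM on Dec 22.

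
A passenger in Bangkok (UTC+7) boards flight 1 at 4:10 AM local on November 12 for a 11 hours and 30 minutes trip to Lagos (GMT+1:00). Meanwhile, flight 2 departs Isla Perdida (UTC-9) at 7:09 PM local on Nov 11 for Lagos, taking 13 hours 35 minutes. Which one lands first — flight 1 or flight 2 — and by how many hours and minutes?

the first, by 9 hours 4 minutes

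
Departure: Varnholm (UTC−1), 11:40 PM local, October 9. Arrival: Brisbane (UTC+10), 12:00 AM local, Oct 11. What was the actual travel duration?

13 hours 20 minutes

Departure in UTC: 11:40 PM + 1:00 = 12:40 AM on Oct 10.
Arrival in UTC: 12:00 AM − 10:00 = 2:00 PM on Oct 10.
Elapsed = 2:00 PM − 12:40 AM = 13 hours 20 minutes.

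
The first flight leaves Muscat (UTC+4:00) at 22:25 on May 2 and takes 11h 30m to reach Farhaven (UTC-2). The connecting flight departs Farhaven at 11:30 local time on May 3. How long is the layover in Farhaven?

7 hours 35 minutes

Convert departure to UTC: 22:25 − 4:00 = 18:25 UTC on May 2.
Add 11 hours and 30 minutes flight time → 05:55 UTC (May 3).
Farhaven is UTC−2:00, so local arrival = 05:55 − 2:00 = 03:55 on May 3.
Layover = 11:30 − 03:55 = 7 hours 35 minutes.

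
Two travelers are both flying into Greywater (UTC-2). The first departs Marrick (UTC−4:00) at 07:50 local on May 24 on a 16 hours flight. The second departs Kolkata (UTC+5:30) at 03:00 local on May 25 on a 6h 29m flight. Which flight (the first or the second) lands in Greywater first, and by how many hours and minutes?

the first, by 9 minutes

Flight 1 in UTC: 07:50 + 4:00 = 11:50 on May 24.
+16 hours → arrive 03:50 UTC on May 25.
Flight 2 in UTC: 03:00 − 5:30 = 21:30 on May 24.
+6 hours 29 minutes → arrive 03:59 UTC on May 25.
Flight 1 lands earlier by 9 minutes.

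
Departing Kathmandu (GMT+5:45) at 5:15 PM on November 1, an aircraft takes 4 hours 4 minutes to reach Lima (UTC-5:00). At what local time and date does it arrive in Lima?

Lima is 10:45 behind Kathmandu.
After 4 hours 4 minutes it is 9:19 PM in Kathmandu.
Shift by the zone difference: 9:19 PM − 10:45 = 10:34 AM on Nov 1 in Lima.

10:34 AM on November 1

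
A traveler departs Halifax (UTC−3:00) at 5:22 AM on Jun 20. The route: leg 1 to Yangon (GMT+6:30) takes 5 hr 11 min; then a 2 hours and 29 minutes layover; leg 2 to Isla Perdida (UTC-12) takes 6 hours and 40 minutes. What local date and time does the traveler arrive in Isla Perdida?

Convert departure to UTC: 5:22 AM + 3:00 = 8:22 AM UTC on Jun 20.
Add 5 hours 11 minutes leg 1 → 1:33 PM UTC.
Add 2 hours 29 minutes layover in Yangon → 4:02 PM UTC.
Add 6 hours and 40 minutes leg 2 → 10:42 PM UTC.
Isla Perdida is UTC−12:00, so local arrival = 10:42 PM − 12:00 = 10:42 AM on Jun 20.

10:42 AM on Jun 20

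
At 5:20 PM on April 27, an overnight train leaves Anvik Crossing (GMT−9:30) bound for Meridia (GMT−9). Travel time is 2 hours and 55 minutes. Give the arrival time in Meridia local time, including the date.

Convert departure to UTC: 5:20 PM + 9:30 = 2:50 AM UTC on Apr 28.
Add 2 hours and 55 minutes travel time → 5:45 AM UTC.
Meridia is UTC−9:00, so local arrival = 5:45 AM − 9:00 = 8:45 PM on Apr 27.

8:45 PM on Apr 27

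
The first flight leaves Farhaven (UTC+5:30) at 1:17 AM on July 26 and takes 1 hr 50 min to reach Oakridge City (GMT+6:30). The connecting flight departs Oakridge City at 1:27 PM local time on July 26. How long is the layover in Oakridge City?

9 hours 20 minutes

Convert departure to UTC: 1:17 AM − 5:30 = 7:47 PM UTC on Jul 25.
Add 1 hour and 50 minutes flight time → 9:37 PM UTC.
Oakridge City is UTC+6:30, so local arrival = 9:37 PM + 6:30 = 4:07 AM on Jul 26.
Layover = 1:27 PM − 4:07 AM = 9 hours 20 minutes.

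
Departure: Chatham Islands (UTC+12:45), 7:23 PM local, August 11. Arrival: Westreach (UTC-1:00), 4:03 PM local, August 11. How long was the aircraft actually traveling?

Departure in UTC: 7:23 PM − 12:45 = 6:38 AM on Aug 11.
Arrival in UTC: 4:03 PM + 1:00 = 5:03 PM on Aug 11.
Elapsed = 5:03 PM − 6:38 AM = 10 hours 25 minutes.

10 hours 25 minutes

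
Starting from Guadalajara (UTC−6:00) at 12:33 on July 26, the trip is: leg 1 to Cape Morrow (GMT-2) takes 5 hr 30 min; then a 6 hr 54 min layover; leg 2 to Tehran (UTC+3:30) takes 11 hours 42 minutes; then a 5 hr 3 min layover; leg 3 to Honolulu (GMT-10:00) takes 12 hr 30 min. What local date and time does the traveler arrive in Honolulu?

02:12 on Jul 28

Convert departure to UTC: 12:33 + 6:00 = 18:33 UTC on Jul 26.
Add 5 hours and 30 minutes leg 1 → 00:03 UTC (Jul 27).
Add 6 hours and 54 minutes layover in Cape Morrow → 06:57 UTC.
Add 11 hours and 42 minutes leg 2 → 18:39 UTC.
Add 5 hours 3 minutes layover in Tehran → 23:42 UTC.
Add 12 hours 30 minutes leg 3 → 12:12 UTC (Jul 28).
Honolulu is UTC−10:00, so local arrival = 12:12 − 10:00 = 02:12 on Jul 28.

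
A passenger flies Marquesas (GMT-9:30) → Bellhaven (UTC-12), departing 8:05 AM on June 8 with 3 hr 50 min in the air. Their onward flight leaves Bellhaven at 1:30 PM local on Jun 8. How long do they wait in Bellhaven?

Convert departure to UTC: 8:05 AM + 9:30 = 5:35 PM UTC on Jun 8.
Add 3 hours and 50 minutes flight time → 9:25 PM UTC.
Bellhaven is UTC−12:00, so local arrival = 9:25 PM − 12:00 = 9:25 AM on Jun 8.
Layover = 1:30 PM − 9:25 AM = 4 hours 5 minutes.

4 hours 5 minutes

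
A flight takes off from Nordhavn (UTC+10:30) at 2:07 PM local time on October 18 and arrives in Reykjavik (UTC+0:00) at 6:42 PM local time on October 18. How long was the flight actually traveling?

15 hours 5 minutes

Departure in UTC: 2:07 PM − 10:30 = 3:37 AM on Oct 18.
Arrival is already UTC: 6:42 PM on Oct 18.
Elapsed = 6:42 PM − 3:37 AM = 15 hours 5 minutes.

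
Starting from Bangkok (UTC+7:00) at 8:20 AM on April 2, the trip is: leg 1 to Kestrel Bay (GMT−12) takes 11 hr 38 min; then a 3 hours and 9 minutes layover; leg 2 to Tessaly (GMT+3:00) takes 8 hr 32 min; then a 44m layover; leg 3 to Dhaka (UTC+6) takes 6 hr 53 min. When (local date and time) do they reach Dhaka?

Convert departure to UTC: 8:20 AM − 7:00 = 1:20 AM UTC on Apr 2.
Add 11 hours 38 minutes leg 1 → 12:58 PM UTC.
Add 3 hours 9 minutes layover in Kestrel Bay → 4:07 PM UTC.
Add 8 hours and 32 minutes leg 2 → 12:39 AM UTC (Apr 3).
Add 44 minutes layover in Tessaly → 1:23 AM UTC.
Add 6 hours 53 minutes leg 3 → 8:16 AM UTC.
Dhaka is UTC+6:00, so local arrival = 8:16 AM + 6:00 = 2:16 PM on Apr 3.

2:16 PM on April 3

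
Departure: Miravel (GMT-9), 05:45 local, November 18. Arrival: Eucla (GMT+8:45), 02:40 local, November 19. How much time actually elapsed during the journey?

Departure in UTC: 05:45 + 9:00 = 14:45 on Nov 18.
Arrival in UTC: 02:40 − 8:45 = 17:55 on Nov 18.
Elapsed = 17:55 − 14:45 = 3 hours 10 minutes.

3 hours 10 minutes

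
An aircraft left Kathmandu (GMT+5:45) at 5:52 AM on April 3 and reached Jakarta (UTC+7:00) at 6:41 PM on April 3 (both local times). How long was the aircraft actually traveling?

11 hours 34 minutes

Departure in UTC: 5:52 AM − 5:45 = 12:07 AM on Apr 3.
Arrival in UTC: 6:41 PM − 7:00 = 11:41 AM on Apr 3.
Elapsed = 11:41 AM − 12:07 AM = 11 hours 34 minutes.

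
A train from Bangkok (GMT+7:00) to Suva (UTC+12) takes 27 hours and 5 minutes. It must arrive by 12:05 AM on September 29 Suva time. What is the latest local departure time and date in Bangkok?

Target arrival in UTC: 12:05 AM − 12:00 = 12:05 PM on Sep 28.
Subtract 27 hours 5 minutes → departure 9:00 AM UTC on Sep 27.
Bangkok is UTC+7:00: 9:00 AM + 7:00 = 4:00 PM on Sep 27.

4:00 PM on Sep 27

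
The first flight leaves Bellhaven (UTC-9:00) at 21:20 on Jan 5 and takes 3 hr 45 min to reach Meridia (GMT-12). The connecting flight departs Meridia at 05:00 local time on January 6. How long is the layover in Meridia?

6 hours 55 minutes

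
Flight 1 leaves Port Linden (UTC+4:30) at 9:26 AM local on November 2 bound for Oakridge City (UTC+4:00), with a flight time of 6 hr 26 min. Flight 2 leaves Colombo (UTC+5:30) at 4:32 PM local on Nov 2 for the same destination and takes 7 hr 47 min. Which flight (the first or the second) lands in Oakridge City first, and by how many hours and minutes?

Flight 1 in UTC: 9:26 AM − 4:30 = 4:56 AM on Nov 2.
+6 hours and 26 minutes → arrive 11:22 AM UTC on Nov 2.
Flight 2 in UTC: 4:32 PM − 5:30 = 11:02 AM on Nov 2.
+7 hours and 47 minutes → arrive 6:49 PM UTC on Nov 2.
Flight 1 lands earlier by 7 hours 27 minutes.

the first, by 7 hours 27 minutes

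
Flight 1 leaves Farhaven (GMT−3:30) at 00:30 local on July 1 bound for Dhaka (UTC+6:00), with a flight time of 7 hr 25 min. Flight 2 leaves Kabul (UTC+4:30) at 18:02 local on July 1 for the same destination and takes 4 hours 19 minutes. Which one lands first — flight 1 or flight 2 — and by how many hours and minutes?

the first, by 6 hours 26 minutes

Flight 1 in UTC: 00:30 + 3:30 = 04:00 on Jul 1.
+7 hours and 25 minutes → arrive 11:25 UTC on Jul 1.
Flight 2 in UTC: 18:02 − 4:30 = 13:32 on Jul 1.
+4 hours and 19 minutes → arrive 17:51 UTC on Jul 1.
Flight 1 lands earlier by 6 hours 26 minutes.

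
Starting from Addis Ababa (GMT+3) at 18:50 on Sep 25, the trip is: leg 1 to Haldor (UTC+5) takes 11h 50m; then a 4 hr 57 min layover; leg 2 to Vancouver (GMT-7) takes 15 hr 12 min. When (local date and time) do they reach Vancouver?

16:49 on September 26

Convert departure to UTC: 18:50 − 3:00 = 15:50 UTC on Sep 25.
Add 11 hours and 50 minutes leg 1 → 03:40 UTC (Sep 26).
Add 4 hours 57 minutes layover in Haldor → 08:37 UTC.
Add 15 hours 12 minutes leg 2 → 23:49 UTC.
Vancouver is UTC−7:00, so local arrival = 23:49 − 7:00 = 16:49 on Sep 26.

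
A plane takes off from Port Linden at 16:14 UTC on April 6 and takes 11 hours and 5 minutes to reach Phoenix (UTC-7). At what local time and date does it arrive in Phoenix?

Departure is given in UTC: 16:14 on Apr 6.
Add 11 hours 5 minutes → 03:19 UTC (Apr 7).
Phoenix is UTC−7:00: 03:19 − 7:00 = 20:19 on Apr 6.

20:19 on Apr 6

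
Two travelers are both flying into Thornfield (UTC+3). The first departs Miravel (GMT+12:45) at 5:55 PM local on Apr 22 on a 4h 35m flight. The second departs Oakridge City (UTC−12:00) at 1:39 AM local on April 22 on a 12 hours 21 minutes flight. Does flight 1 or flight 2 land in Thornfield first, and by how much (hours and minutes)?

the first, by 16 hours 15 minutes

Flight 1 in UTC: 5:55 PM − 12:45 = 5:10 AM on Apr 22.
+4 hours 35 minutes → arrive 9:45 AM UTC on Apr 22.
Flight 2 in UTC: 1:39 AM + 12:00 = 1:39 PM on Apr 22.
+12 hours and 21 minutes → arrive 2:00 AM UTC on Apr 23.
Flight 1 lands earlier by 16 hours 15 minutes.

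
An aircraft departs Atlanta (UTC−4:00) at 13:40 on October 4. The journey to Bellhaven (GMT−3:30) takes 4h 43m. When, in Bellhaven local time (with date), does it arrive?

Convert departure to UTC: 13:40 + 4:00 = 17:40 UTC on Oct 4.
Add 4 hours 43 minutes travel time → 22:23 UTC.
Bellhaven is UTC−3:30, so local arrival = 22:23 − 3:30 = 18:53 on Oct 4.

18:53 on Oct 4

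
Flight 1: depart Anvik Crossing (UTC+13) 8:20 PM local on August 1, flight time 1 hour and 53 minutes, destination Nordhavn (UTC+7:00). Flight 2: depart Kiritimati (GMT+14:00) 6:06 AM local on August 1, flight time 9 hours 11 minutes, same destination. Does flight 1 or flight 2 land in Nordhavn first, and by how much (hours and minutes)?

the second, by 7 hours 56 minutes

Flight 1 in UTC: 8:20 PM − 13:00 = 7:20 AM on Aug 1.
+1 hour 53 minutes → arrive 9:13 AM UTC on Aug 1.
Flight 2 in UTC: 6:06 AM − 14:00 = 4:06 PM on Jul 31.
+9 hours 11 minutes → arrive 1:17 AM UTC on Aug 1.
Flight 2 lands earlier by 7 hours 56 minutes.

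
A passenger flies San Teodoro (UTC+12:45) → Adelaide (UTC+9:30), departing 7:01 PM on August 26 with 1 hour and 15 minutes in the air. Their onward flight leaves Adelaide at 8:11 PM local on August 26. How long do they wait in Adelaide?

Convert departure to UTC: 7:01 PM − 12:45 = 6:16 AM UTC on Aug 26.
Add 1 hour 15 minutes flight time → 7:31 AM UTC.
Adelaide is UTC+9:30, so local arrival = 7:31 AM + 9:30 = 5:01 PM on Aug 26.
Layover = 8:11 PM − 5:01 PM = 3 hours 10 minutes.

3 hours 10 minutes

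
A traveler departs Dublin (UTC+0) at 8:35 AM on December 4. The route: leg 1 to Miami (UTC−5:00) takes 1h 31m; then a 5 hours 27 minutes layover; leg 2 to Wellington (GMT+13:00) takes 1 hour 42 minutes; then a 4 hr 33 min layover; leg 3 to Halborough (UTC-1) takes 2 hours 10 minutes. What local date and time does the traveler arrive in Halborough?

10:58 PM on December 4

Dublin is at UTC+0, so departure is already 8:35 AM UTC on Dec 4.
Add 1 hour and 31 minutes leg 1 → 10:06 AM UTC.
Add 5 hours 27 minutes layover in Miami → 3:33 PM UTC.
Add 1 hour 42 minutes leg 2 → 5:15 PM UTC.
Add 4 hours 33 minutes layover in Wellington → 9:48 PM UTC.
Add 2 hours 10 minutes leg 3 → 11:58 PM UTC.
Halborough is UTC−1:00, so local arrival = 11:58 PM − 1:00 = 10:58 PM on Dec 4.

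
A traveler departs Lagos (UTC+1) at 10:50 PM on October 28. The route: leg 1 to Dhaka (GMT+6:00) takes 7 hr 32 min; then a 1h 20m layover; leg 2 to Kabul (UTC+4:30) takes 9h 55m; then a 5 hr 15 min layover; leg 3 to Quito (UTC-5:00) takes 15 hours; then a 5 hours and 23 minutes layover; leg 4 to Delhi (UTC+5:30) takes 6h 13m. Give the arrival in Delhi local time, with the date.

Convert departure to UTC: 10:50 PM − 1:00 = 9:50 PM UTC on Oct 28.
Add 7 hours and 32 minutes leg 1 → 5:22 AM UTC (Oct 29).
Add 1 hour and 20 minutes layover in Dhaka → 6:42 AM UTC.
Add 9 hours 55 minutes leg 2 → 4:37 PM UTC.
Add 5 hours 15 minutes layover in Kabul → 9:52 PM UTC.
Add 15 hours leg 3 → 12:52 PM UTC (Oct 30).
Add 5 hours 23 minutes layover in Quito → 6:15 PM UTC.
Add 6 hours and 13 minutes leg 4 → 12:28 AM UTC (Oct 31).
Delhi is UTC+5:30, so local arrival = 12:28 AM + 5:30 = 5:58 AM on Oct 31.

5:58 AM on October 31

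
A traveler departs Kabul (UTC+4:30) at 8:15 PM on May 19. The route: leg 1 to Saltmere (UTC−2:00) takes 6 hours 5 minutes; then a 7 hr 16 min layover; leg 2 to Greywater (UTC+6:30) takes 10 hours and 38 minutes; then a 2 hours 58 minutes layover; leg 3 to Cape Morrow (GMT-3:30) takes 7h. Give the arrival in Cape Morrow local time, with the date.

10:12 PM on May 20

Convert departure to UTC: 8:15 PM − 4:30 = 3:45 PM UTC on May 19.
Add 6 hours and 5 minutes leg 1 → 9:50 PM UTC.
Add 7 hours 16 minutes layover in Saltmere → 5:06 AM UTC (May 20).
Add 10 hours and 38 minutes leg 2 → 3:44 PM UTC.
Add 2 hours and 58 minutes layover in Greywater → 6:42 PM UTC.
Add 7 hours leg 3 → 1:42 AM UTC (May 21).
Cape Morrow is UTC−3:30, so local arrival = 1:42 AM − 3:30 = 10:12 PM on May 20.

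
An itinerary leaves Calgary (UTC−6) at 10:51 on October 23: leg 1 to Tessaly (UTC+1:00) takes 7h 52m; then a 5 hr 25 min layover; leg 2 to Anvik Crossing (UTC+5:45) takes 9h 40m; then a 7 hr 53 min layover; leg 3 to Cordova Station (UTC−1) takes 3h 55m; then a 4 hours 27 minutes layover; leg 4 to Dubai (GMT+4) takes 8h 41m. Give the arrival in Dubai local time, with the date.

20:44 on October 25

Convert departure to UTC: 10:51 + 6:00 = 16:51 UTC on Oct 23.
Add 7 hours 52 minutes leg 1 → 00:43 UTC (Oct 24).
Add 5 hours and 25 minutes layover in Tessaly → 06:08 UTC.
Add 9 hours and 40 minutes leg 2 → 15:48 UTC.
Add 7 hours and 53 minutes layover in Anvik Crossing → 23:41 UTC.
Add 3 hours 55 minutes leg 3 → 03:36 UTC (Oct 25).
Add 4 hours and 27 minutes layover in Cordova Station → 08:03 UTC.
Add 8 hours and 41 minutes leg 4 → 16:44 UTC.
Dubai is UTC+4:00, so local arrival = 16:44 + 4:00 = 20:44 on Oct 25.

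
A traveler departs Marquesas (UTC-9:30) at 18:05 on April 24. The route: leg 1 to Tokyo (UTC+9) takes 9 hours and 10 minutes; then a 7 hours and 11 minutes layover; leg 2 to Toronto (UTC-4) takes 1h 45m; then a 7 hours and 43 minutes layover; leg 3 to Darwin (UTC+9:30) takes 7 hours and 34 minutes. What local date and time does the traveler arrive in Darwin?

22:28 on Apr 26

Convert departure to UTC: 18:05 + 9:30 = 03:35 UTC on Apr 25.
Add 9 hours and 10 minutes leg 1 → 12:45 UTC.
Add 7 hours and 11 minutes layover in Tokyo → 19:56 UTC.
Add 1 hour and 45 minutes leg 2 → 21:41 UTC.
Add 7 hours 43 minutes layover in Toronto → 05:24 UTC (Apr 26).
Add 7 hours and 34 minutes leg 3 → 12:58 UTC.
Darwin is UTC+9:30, so local arrival = 12:58 + 9:30 = 22:28 on Apr 26.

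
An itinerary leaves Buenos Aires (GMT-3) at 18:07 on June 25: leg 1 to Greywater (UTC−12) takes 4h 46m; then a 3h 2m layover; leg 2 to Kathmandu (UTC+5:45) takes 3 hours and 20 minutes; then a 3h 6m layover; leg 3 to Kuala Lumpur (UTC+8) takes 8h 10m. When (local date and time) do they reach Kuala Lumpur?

03:31 on June 27

Convert departure to UTC: 18:07 + 3:00 = 21:07 UTC on Jun 25.
Add 4 hours 46 minutes leg 1 → 01:53 UTC (Jun 26).
Add 3 hours and 2 minutes layover in Greywater → 04:55 UTC.
Add 3 hours 20 minutes leg 2 → 08:15 UTC.
Add 3 hours 6 minutes layover in Kathmandu → 11:21 UTC.
Add 8 hours 10 minutes leg 3 → 19:31 UTC.
Kuala Lumpur is UTC+8:00, so local arrival = 19:31 + 8:00 = 03:31 on Jun 27.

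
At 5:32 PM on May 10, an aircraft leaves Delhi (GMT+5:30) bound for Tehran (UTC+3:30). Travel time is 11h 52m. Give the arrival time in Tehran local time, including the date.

3:24 AM on May 11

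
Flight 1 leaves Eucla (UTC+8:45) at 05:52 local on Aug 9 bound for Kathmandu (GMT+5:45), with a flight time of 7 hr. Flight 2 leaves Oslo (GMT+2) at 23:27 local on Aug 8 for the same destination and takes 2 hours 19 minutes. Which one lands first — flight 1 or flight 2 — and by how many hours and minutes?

Flight 1 in UTC: 05:52 − 8:45 = 21:07 on Aug 8.
+7 hours → arrive 04:07 UTC on Aug 9.
Flight 2 in UTC: 23:27 − 2:00 = 21:27 on Aug 8.
+2 hours 19 minutes → arrive 23:46 UTC on Aug 8.
Flight 2 lands earlier by 4 hours 21 minutes.

the second, by 4 hours 21 minutes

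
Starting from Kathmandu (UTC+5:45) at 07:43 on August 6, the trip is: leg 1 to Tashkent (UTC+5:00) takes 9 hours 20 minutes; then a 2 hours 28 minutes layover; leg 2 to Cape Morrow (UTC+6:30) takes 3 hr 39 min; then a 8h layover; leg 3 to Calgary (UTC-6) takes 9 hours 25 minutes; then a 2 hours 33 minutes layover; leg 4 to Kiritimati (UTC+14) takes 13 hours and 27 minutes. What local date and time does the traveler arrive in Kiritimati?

Convert departure to UTC: 07:43 − 5:45 = 01:58 UTC on Aug 6.
Add 9 hours 20 minutes leg 1 → 11:18 UTC.
Add 2 hours 28 minutes layover in Tashkent → 13:46 UTC.
Add 3 hours 39 minutes leg 2 → 17:25 UTC.
Add 8 hours layover in Cape Morrow → 01:25 UTC (Aug 7).
Add 9 hours and 25 minutes leg 3 → 10:50 UTC.
Add 2 hours 33 minutes layover in Calgary → 13:23 UTC.
Add 13 hours and 27 minutes leg 4 → 02:50 UTC (Aug 8).
Kiritimati is UTC+14:00, so local arrival = 02:50 + 14:00 = 16:50 on Aug 8.

16:50 on August 8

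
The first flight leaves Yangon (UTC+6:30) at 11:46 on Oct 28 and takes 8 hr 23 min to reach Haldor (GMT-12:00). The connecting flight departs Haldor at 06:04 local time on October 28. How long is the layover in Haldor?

Convert departure to UTC: 11:46 − 6:30 = 05:16 UTC on Oct 28.
Add 8 hours and 23 minutes flight time → 13:39 UTC.
Haldor is UTC−12:00, so local arrival = 13:39 − 12:00 = 01:39 on Oct 28.
Layover = 06:04 − 01:39 = 4 hours 25 minutes.

4 hours 25 minutes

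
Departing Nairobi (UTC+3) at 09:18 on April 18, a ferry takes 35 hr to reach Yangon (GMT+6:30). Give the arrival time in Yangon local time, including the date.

23:48 on Apr 19

Convert departure to UTC: 09:18 − 3:00 = 06:18 UTC on Apr 18.
Add 35 hours travel time → 17:18 UTC (Apr 19).
Yangon is UTC+6:30, so local arrival = 17:18 + 6:30 = 23:48 on Apr 19.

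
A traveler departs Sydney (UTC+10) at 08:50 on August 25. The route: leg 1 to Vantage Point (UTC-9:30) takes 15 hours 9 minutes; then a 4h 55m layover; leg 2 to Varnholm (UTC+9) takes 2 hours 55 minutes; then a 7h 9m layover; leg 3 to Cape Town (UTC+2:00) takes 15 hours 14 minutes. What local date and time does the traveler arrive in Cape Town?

Convert departure to UTC: 08:50 − 10:00 = 22:50 UTC on Aug 24.
Add 15 hours and 9 minutes leg 1 → 13:59 UTC (Aug 25).
Add 4 hours and 55 minutes layover in Vantage Point → 18:54 UTC.
Add 2 hours 55 minutes leg 2 → 21:49 UTC.
Add 7 hours 9 minutes layover in Varnholm → 04:58 UTC (Aug 26).
Add 15 hours and 14 minutes leg 3 → 20:12 UTC.
Cape Town is UTC+2:00, so local arrival = 20:12 + 2:00 = 22:12 on Aug 26.

22:12 on Aug 26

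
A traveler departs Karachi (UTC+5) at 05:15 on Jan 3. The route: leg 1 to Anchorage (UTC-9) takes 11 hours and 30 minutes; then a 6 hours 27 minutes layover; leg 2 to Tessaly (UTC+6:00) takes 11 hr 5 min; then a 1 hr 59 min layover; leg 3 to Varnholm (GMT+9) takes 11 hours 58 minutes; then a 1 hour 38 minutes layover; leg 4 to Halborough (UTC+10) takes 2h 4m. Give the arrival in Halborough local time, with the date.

08:56 on January 5

Convert departure to UTC: 05:15 − 5:00 = 00:15 UTC on Jan 3.
Add 11 hours and 30 minutes leg 1 → 11:45 UTC.
Add 6 hours 27 minutes layover in Anchorage → 18:12 UTC.
Add 11 hours and 5 minutes leg 2 → 05:17 UTC (Jan 4).
Add 1 hour 59 minutes layover in Tessaly → 07:16 UTC.
Add 11 hours 58 minutes leg 3 → 19:14 UTC.
Add 1 hour 38 minutes layover in Varnholm → 20:52 UTC.
Add 2 hours and 4 minutes leg 4 → 22:56 UTC.
Halborough is UTC+10:00, so local arrival = 22:56 + 10:00 = 08:56 on Jan 5.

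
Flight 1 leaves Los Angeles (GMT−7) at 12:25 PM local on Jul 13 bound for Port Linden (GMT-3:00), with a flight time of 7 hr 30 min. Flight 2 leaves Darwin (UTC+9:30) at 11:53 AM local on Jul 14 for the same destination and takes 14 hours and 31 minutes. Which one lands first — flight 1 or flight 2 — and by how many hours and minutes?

the first, by 13 hours 59 minutes

Flight 1 in UTC: 12:25 PM + 7:00 = 7:25 PM on Jul 13.
+7 hours and 30 minutes → arrive 2:55 AM UTC on Jul 14.
Flight 2 in UTC: 11:53 AM − 9:30 = 2:23 AM on Jul 14.
+14 hours 31 minutes → arrive 4:54 PM UTC on Jul 14.
Flight 1 lands earlier by 13 hours 59 minutes.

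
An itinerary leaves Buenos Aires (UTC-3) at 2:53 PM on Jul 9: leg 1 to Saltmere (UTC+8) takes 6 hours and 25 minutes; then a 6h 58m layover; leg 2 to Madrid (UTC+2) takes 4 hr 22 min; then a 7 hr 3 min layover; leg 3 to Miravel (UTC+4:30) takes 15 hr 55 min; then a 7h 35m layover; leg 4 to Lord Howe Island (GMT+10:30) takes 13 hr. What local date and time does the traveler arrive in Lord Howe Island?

Convert departure to UTC: 2:53 PM + 3:00 = 5:53 PM UTC on Jul 9.
Add 6 hours and 25 minutes leg 1 → 12:18 AM UTC (Jul 10).
Add 6 hours 58 minutes layover in Saltmere → 7:16 AM UTC.
Add 4 hours and 22 minutes leg 2 → 11:38 AM UTC.
Add 7 hours and 3 minutes layover in Madrid → 6:41 PM UTC.
Add 15 hours and 55 minutes leg 3 → 10:36 AM UTC (Jul 11).
Add 7 hours and 35 minutes layover in Miravel → 6:11 PM UTC.
Add 13 hours leg 4 → 7:11 AM UTC (Jul 12).
Lord Howe Island is UTC+10:30, so local arrival = 7:11 AM + 10:30 = 5:41 PM on Jul 12.

5:41 PM on Jul 12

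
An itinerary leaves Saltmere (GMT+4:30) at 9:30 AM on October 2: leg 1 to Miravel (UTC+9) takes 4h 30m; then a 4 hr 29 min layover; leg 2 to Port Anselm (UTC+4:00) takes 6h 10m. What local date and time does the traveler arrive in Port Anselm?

Convert departure to UTC: 9:30 AM − 4:30 = 5:00 AM UTC on Oct 2.
Add 4 hours 30 minutes leg 1 → 9:30 AM UTC.
Add 4 hours and 29 minutes layover in Miravel → 1:59 PM UTC.
Add 6 hours 10 minutes leg 2 → 8:09 PM UTC.
Port Anselm is UTC+4:00, so local arrival = 8:09 PM + 4:00 = 12:09 AM on Oct 3.

12:09 AM on October 3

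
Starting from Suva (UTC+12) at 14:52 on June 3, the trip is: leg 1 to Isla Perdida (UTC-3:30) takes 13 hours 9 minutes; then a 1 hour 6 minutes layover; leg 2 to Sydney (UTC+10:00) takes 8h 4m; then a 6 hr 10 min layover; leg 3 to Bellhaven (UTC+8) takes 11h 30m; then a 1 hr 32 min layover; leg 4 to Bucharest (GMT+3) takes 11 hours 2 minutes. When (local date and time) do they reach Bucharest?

Convert departure to UTC: 14:52 − 12:00 = 02:52 UTC on Jun 3.
Add 13 hours 9 minutes leg 1 → 16:01 UTC.
Add 1 hour and 6 minutes layover in Isla Perdida → 17:07 UTC.
Add 8 hours and 4 minutes leg 2 → 01:11 UTC (Jun 4).
Add 6 hours 10 minutes layover in Sydney → 07:21 UTC.
Add 11 hours and 30 minutes leg 3 → 18:51 UTC.
Add 1 hour and 32 minutes layover in Bellhaven → 20:23 UTC.
Add 11 hours and 2 minutes leg 4 → 07:25 UTC (Jun 5).
Bucharest is UTC+3:00, so local arrival = 07:25 + 3:00 = 10:25 on Jun 5.

10:25 on June 5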